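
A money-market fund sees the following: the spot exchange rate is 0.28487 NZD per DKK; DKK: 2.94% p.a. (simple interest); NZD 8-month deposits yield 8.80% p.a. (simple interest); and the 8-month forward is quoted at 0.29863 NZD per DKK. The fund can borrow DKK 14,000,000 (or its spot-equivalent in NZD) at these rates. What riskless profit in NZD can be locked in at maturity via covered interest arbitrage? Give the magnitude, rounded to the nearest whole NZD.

NZD 40,611

T = 8/12 years.
Invest the DKK and cover forward: 14,000,000 × 1.019600 × 0.29863 = NZD 4,262,764.07.
Convert at spot and invest in NZD: 14,000,000 × 0.28487 × 1.058666667 = NZD 4,222,153.23.
The quoted forward overvalues DKK, so borrow NZD, buy DKK at spot, deposit the DKK at 2.94%, and sell the proceeds forward at 0.29863.
The gap between the two covered legs is NZD 40,611.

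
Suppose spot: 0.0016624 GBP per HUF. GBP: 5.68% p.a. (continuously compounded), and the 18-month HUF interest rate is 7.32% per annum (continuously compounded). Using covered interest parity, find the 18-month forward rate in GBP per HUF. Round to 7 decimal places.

T = 18/12 years.
GBP growth factor: e^(0.0568×18/12) = 1.0889348.
Growth of 1 HUF over T: e^(0.0732×18/12) = 1.1160548.
CIP: F = S · (grow GBP)/(grow HUF) = 0.0016624 × 1.0889348/1.1160548 = 0.001622004 GBP per HUF.

0.0016220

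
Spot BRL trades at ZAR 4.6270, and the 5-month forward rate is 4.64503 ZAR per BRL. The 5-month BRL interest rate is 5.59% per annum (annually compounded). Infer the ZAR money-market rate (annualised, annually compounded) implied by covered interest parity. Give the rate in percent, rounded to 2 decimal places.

6.58%

T = 5/12 years.
CIP gives F = S · g_ZAR/g_BRL, so g_ZAR/g_BRL = 4.64503/4.627 = 1.0038967.
The BRL side grows by (1 + 0.0559)^(5/12) = 1.0229227.
Hence g_ZAR = 1.0269087.
r = 1.0269087^(12/5) − 1 = 0.065802 → 6.58%.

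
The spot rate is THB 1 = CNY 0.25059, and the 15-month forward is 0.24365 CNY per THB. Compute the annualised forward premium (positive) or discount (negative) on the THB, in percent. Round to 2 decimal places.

T = 15/12 years.
(F − S)/S = (0.24365 − 0.25059)/0.25059 = -0.0276946.
Per annum: -0.0276946 / (15/12) = -0.022156 = -2.22%.

-2.22%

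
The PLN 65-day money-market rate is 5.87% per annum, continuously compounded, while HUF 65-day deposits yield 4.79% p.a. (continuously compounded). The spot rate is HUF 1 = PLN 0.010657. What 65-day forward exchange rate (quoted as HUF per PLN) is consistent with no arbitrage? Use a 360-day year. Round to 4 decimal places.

T = 65/360 years.
PLN accumulates by e^(0.0587×65/360) = 1.01065498.
HUF growth factor: e^(0.0479×65/360) = 1.00868612.
So F = 0.010657 × 1.01065498 / 1.00868612 = 0.010677801 (PLN/HUF).
Quoted the other way: 1/0.010677801 = 93.6522 HUF per PLN.

93.6522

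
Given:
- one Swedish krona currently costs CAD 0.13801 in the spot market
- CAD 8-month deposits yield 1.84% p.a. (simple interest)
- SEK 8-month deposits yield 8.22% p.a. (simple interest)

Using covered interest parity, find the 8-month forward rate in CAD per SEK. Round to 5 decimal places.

T = 8/12 years.
Growth of 1 CAD over T: 1 + 0.0184×8/12 = 1.0122667.
Growth of 1 SEK over T: 1 + 0.0822×8/12 = 1.054800.
So F = 0.13801 × 1.0122667 / 1.054800 = 0.1324449 (CAD/SEK).

0.13244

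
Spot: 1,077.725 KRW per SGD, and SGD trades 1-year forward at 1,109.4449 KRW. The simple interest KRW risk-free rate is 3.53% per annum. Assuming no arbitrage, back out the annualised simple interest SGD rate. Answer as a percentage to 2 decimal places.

T = 1 year.
CIP gives F = S · g_KRW/g_SGD, so g_KRW/g_SGD = 1109.4449/1077.725 = 1.0294323.
The KRW side grows by 1 + 0.0353×1 = 1.035300.
So the SGD growth factor = 1.0056999.
(1.0056999 − 1)/T = 0.005700, i.e. 0.57%.

0.57%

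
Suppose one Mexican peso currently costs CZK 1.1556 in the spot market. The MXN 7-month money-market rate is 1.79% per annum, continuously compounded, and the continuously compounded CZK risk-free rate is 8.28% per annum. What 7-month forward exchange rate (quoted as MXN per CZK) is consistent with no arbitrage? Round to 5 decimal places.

T = 7/12 years.
CZK accumulates by e^(0.0828×7/12) = 1.0494855.
MXN growth factor: e^(0.0179×7/12) = 1.0104964.
So F = 1.1556 × 1.0494855 / 1.0104964 = 1.200188 (CZK/MXN).
Invert for MXN per CZK: 1 / 1.200188 = 0.83320.

0.83320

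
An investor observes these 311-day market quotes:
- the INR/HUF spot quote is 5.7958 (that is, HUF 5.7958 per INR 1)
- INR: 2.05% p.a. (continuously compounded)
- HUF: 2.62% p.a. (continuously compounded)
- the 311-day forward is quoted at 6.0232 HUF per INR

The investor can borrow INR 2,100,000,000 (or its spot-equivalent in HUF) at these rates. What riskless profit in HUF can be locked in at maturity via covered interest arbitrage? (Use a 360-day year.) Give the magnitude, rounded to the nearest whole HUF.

HUF 424,918,220

T = 311/360 years.
Invest the INR and cover forward: 2,100,000,000 × 1.017867469195 × 6.0232 = HUF 12,874,720,614.96.
Convert at spot and invest in HUF: 2,100,000,000 × 5.7958 × 1.022891978867 = HUF 12,449,802,395.35.
The quoted forward overvalues INR, so borrow HUF, buy INR at spot, deposit the INR at 2.05%, and sell the proceeds forward at 6.0232.
The gap between the two covered legs is HUF 424,918,220.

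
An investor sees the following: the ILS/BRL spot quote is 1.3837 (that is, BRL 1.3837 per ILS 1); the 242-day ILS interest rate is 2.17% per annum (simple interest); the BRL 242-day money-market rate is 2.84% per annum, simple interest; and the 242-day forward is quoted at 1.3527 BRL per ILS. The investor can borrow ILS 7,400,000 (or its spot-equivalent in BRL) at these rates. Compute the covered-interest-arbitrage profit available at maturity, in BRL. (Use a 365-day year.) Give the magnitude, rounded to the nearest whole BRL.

T = 242/365 years.
Keep in ILS, deliver into the forward: 7,400,000·1.0143873973·1.3527 = BRL 10,153,997.56.
Swap to BRL now, deposit: 7,400,000·1.3837·1.018829589 = BRL 10,432,183.32.
The quoted forward undervalues ILS, so borrow ILS, convert to BRL at spot, deposit the BRL at 2.84%, and buy ILS forward at 1.3527 to cover the loan.
Profit = 10,432,183.32 − 10,153,997.56 = BRL 278,186.

BRL 278,186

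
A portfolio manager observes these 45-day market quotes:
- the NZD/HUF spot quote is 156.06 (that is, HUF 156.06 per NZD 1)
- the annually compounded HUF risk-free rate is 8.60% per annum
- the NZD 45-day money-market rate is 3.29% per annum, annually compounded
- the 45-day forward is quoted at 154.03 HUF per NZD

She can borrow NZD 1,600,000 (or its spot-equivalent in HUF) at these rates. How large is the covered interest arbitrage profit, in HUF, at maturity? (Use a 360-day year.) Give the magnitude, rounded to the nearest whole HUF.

HUF 4,837,129

T = 45/360 years.
Keep in NZD, deliver into the forward: 1,600,000·1.00405449482·154.03 = HUF 247,447,222.14.
Swap to HUF now, deposit: 1,600,000·156.06·1.01036601136 = HUF 252,284,351.57.
The quoted forward undervalues NZD, so borrow NZD, convert to HUF at spot, deposit the HUF at 8.60%, and buy NZD forward at 154.03 to cover the loan.
The gap between the two covered legs is HUF 4,837,129.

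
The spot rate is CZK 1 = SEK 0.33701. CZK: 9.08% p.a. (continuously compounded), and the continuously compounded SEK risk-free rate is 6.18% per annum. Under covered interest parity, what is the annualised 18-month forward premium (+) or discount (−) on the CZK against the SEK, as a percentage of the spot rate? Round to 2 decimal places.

-2.84%

T = 18/12 years.
F = S · g_SEK/g_CZK = 0.33701 × 1.0971325/1.1459111 = 0.32266432.
(F − S)/S ÷ T = (0.32266432 − 0.33701)/0.33701/(18/12) = -0.028378 → -2.84%.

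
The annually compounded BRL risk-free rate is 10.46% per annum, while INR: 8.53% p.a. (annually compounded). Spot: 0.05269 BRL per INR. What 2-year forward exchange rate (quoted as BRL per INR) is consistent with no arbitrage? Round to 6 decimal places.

0.054581

T = 2 years.
Growth of 1 BRL over T: (1 + 0.1046)^2 = 1.2201412.
INR growth factor: (1 + 0.0853)^2 = 1.1778761.
So F = 0.05269 × 1.2201412 / 1.1778761 = 0.05458065 (BRL/INR).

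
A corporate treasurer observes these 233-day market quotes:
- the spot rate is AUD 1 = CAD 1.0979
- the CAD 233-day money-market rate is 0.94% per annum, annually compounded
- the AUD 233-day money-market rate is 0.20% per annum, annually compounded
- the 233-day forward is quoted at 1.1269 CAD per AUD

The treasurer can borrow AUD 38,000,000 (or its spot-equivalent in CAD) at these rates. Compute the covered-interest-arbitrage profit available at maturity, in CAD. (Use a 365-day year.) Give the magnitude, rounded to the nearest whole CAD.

CAD 906,732

T = 233/365 years.
Invest the AUD and cover forward: 38,000,000 × 1.001276251 × 1.1269 = CAD 42,876,851.88.
Convert at spot and invest in CAD: 38,000,000 × 1.0979 × 1.0059903919 = CAD 41,970,120.35.
The quoted forward overvalues AUD, so borrow CAD, buy AUD at spot, deposit the AUD at 0.20%, and sell the proceeds forward at 1.1269.
Profit = 42,876,851.88 − 41,970,120.35 = CAD 906,732.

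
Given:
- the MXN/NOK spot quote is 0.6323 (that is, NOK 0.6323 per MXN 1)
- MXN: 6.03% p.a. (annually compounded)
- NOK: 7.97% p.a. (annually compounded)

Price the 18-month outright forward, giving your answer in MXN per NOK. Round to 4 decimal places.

T = 18/12 years.
Growth of 1 NOK over T: (1 + 0.0797)^(18/12) = 1.1219013.
MXN growth factor: (1 + 0.0603)^(18/12) = 1.0918001.
So F = 0.6323 × 1.1219013 / 1.0918001 = 0.6497327 (NOK/MXN).
Quoted the other way: 1/0.6497327 = 1.5391 MXN per NOK.

1.5391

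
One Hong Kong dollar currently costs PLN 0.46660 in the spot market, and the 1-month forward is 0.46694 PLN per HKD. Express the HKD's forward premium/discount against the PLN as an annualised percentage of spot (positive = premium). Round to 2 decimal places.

T = 1/12 years.
HKD trades forward at +0.07287% vs spot over the period.
Annualise by dividing by T: 0.0007287 / (1/12) = 0.008744 → 0.87%.

+0.87%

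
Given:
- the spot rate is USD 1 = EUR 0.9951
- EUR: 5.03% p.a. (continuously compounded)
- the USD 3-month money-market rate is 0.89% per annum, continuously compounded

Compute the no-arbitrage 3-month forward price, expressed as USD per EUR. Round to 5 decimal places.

0.99458

T = 3/12 years.
EUR accumulates by e^(0.0503×3/12) = 1.0126544.
USD accumulates by e^(0.0089×3/12) = 1.0022275.
Forward (EUR per USD) = 0.9951 × 1.0126544 / 1.0022275 = 1.005453.
Invert for USD per EUR: 1 / 1.005453 = 0.99458.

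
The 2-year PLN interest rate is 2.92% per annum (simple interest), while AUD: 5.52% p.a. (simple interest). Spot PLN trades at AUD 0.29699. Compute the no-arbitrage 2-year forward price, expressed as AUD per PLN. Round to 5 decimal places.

0.31158

T = 2 years.
AUD growth factor: 1 + 0.0552×2 = 1.110400.
PLN accumulates by 1 + 0.0292×2 = 1.058400.
Forward (AUD per PLN) = 0.29699 × 1.110400 / 1.058400 = 0.3115813.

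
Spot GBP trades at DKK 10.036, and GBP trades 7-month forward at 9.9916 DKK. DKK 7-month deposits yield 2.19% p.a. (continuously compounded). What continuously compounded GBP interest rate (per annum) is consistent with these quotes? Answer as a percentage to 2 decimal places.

2.95%

T = 7/12 years.
CIP gives F = S · g_DKK/g_GBP, so g_DKK/g_GBP = 9.9916/10.036 = 0.9955759.
The DKK side grows by e^(0.0219×7/12) = 1.0128569.
So the GBP growth factor = 1.0173578.
r = ln(1.0173578)/(7/12) = 0.029501 → 2.95%.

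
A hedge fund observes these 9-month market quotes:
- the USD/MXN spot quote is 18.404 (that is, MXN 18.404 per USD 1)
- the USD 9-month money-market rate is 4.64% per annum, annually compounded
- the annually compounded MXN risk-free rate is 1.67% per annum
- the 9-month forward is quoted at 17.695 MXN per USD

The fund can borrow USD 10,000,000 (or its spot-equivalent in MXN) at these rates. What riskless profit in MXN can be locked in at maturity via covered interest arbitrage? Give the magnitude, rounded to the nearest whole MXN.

MXN 3,267,505

T = 9/12 years.
Invest the USD and cover forward: 10,000,000 × 1.03460196337 × 17.695 = MXN 183,072,817.42.
Convert at spot and invest in MXN: 10,000,000 × 18.404 × 1.0124990343 = MXN 186,340,322.27.
The quoted forward undervalues USD, so borrow USD, convert to MXN at spot, deposit the MXN at 1.67%, and buy USD forward at 17.695 to cover the loan.
Arbitrage profit = |183,072,817.42 − 186,340,322.27| = MXN 3,267,505.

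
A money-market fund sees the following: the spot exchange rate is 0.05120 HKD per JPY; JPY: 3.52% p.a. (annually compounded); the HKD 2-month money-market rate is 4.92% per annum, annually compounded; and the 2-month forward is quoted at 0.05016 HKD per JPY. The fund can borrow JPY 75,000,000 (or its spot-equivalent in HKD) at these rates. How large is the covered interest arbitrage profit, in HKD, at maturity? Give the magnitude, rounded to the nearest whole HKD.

T = 2/12 years.
Keep in JPY, deliver into the forward: 75,000,000·1.005782428·0.05016 = HKD 3,783,753.49.
Swap to HKD now, deposit: 75,000,000·0.05120·1.008036784 = HKD 3,870,861.25.
The quoted forward undervalues JPY, so borrow JPY, convert to HKD at spot, deposit the HKD at 4.92%, and buy JPY forward at 0.05016 to cover the loan.
Arbitrage profit = |3,783,753.49 − 3,870,861.25| = HKD 87,108.

HKD 87,108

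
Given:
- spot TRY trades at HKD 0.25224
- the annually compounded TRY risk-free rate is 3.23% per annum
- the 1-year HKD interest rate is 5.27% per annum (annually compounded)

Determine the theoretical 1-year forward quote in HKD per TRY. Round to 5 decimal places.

0.25722

T = 1 year.
HKD accumulates by (1 + 0.0527)^1 = 1.052700.
Growth of 1 TRY over T: (1 + 0.0323)^1 = 1.032300.
So F = 0.25224 × 1.052700 / 1.032300 = 0.2572247 (HKD/TRY).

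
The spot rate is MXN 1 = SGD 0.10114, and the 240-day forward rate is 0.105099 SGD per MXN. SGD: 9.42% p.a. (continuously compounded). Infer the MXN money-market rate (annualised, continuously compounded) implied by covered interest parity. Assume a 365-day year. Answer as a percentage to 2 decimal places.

3.58%

T = 240/365 years.
F/S = 0.105099/0.10114 = 1.0391438 = (growth of SGD) / (growth of MXN).
SGD growth factor: e^(0.0942×240/365) = 1.0638982.
So the MXN growth factor = 1.0238219.
r = ln(1.0238219)/(240/365) = 0.035804 → 3.58%.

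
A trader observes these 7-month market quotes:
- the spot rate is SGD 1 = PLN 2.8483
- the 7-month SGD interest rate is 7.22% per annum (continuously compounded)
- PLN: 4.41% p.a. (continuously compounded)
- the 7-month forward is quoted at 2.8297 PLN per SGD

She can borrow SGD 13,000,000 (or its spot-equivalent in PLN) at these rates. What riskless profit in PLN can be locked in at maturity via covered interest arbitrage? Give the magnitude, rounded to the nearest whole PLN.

T = 7/12 years.
Route A — deposit SGD, sell forward: 13,000,000 × 1.0430161569 × 2.8297 = PLN 38,368,496.65.
Route B — convert at spot, deposit PLN: 13,000,000 × 2.8483 × 1.0260587435 = PLN 37,992,800.55.
The quoted forward overvalues SGD, so borrow PLN, buy SGD at spot, deposit the SGD at 7.22%, and sell the proceeds forward at 2.8297.
Arbitrage profit = |38,368,496.65 − 37,992,800.55| = PLN 375,696.

PLN 375,696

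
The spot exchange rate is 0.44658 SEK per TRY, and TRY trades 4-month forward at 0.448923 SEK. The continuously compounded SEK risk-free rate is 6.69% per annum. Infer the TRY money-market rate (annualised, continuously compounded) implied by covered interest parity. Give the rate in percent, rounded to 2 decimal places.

5.12%

T = 4/12 years.
By CIP, F/S equals the SEK-to-TRY growth ratio: 0.448923/0.44658 = 1.0052465.
SEK growth factor: e^(0.0669×4/12) = 1.0225505.
Hence g_TRY = 1.0172137.
r = ln(1.0172137)/(4/12) = 0.051202 → 5.12%.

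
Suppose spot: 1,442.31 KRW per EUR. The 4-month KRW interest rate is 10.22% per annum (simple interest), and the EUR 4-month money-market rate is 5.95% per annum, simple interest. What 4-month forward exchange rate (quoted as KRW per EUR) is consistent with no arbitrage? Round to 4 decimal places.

T = 4/12 years.
Growth of 1 KRW over T: 1 + 0.1022×4/12 = 1.0340666667.
EUR accumulates by 1 + 0.0595×4/12 = 1.0198333333.
CIP: F = S · (grow KRW)/(grow EUR) = 1442.31 × 1.0340666667/1.0198333333 = 1462.439641 KRW per EUR.

1462.4396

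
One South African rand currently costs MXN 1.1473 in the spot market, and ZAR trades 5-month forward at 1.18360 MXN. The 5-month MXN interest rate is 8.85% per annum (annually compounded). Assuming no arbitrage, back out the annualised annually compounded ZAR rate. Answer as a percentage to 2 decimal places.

1.01%

T = 5/12 years.
By CIP, F/S equals the MXN-to-ZAR growth ratio: 1.1836/1.1473 = 1.0316395.
The MXN side grows by (1 + 0.0885)^(5/12) = 1.0359652.
Hence g_ZAR = 1.004193.
r = 1.004193^(12/5) − 1 = 0.010093 → 1.01%.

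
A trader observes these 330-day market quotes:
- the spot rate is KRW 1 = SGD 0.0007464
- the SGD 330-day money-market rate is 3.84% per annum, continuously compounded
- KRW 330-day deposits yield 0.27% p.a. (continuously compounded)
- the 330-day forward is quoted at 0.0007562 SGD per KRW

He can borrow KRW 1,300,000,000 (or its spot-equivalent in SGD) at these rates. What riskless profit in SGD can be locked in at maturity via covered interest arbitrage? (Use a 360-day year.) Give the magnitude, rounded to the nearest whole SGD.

SGD 19,587

T = 330/360 years.
Keep in KRW, deliver into the forward: 1,300,000,000·1.00247807·0.0007562 = SGD 985,496.09.
Swap to SGD now, deposit: 1,300,000,000·0.0007464·1.03582685 = SGD 1,005,083.51.
The quoted forward undervalues KRW, so borrow KRW, convert to SGD at spot, deposit the SGD at 3.84%, and buy KRW forward at 0.0007562 to cover the loan.
Arbitrage profit = |985,496.09 − 1,005,083.51| = SGD 19,587.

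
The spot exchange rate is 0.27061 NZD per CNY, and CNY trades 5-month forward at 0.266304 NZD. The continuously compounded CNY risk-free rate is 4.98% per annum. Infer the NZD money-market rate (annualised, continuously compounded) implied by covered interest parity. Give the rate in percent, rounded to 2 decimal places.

T = 5/12 years.
CIP gives F = S · g_NZD/g_CNY, so g_NZD/g_CNY = 0.266304/0.27061 = 0.9840878.
The CNY side grows by e^(0.0498×5/12) = 1.0209668.
So the NZD growth factor = 1.004721.
Take logs: ln 1.004721 / (5/12) = 0.011304, so 1.13%.

1.13%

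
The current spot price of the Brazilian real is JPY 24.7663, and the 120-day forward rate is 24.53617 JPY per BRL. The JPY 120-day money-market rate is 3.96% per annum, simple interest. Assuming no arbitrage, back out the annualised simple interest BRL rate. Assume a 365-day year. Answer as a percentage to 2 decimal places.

6.85%

T = 120/365 years.
F/S = 24.53617/24.7663 = 0.9907079 = (growth of JPY) / (growth of BRL).
JPY growth factor: 1 + 0.0396×120/365 = 1.0130192.
That pins the BRL growth at 1.0225206.
r = (1.0225206 − 1)/(120/365) = 0.068500 → 6.85%.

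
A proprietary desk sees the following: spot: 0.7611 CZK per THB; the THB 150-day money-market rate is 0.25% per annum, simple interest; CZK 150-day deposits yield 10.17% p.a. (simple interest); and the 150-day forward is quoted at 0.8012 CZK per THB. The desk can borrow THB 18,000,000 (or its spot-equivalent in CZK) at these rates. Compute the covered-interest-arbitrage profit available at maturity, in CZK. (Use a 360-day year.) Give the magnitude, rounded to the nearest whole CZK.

CZK 156,293

T = 150/360 years.
Invest the THB and cover forward: 18,000,000 × 1.0010416667 × 0.8012 = CZK 14,436,622.50.
Convert at spot and invest in CZK: 18,000,000 × 0.7611 × 1.042375 = CZK 14,280,329.03.
The quoted forward overvalues THB, so borrow CZK, buy THB at spot, deposit the THB at 0.25%, and sell the proceeds forward at 0.8012.
The gap between the two covered legs is CZK 156,293.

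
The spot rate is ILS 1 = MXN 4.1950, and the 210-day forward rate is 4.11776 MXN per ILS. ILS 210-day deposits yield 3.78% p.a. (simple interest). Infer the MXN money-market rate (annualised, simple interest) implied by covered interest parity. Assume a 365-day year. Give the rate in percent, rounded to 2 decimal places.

0.51%

T = 210/365 years.
CIP gives F = S · g_MXN/g_ILS, so g_MXN/g_ILS = 4.11776/4.195 = 0.9815876.
The ILS side grows by 1 + 0.0378×210/365 = 1.0217479.
That pins the MXN growth at 1.0029351.
r = (1.0029351 − 1)/(210/365) = 0.005101 → 0.51%.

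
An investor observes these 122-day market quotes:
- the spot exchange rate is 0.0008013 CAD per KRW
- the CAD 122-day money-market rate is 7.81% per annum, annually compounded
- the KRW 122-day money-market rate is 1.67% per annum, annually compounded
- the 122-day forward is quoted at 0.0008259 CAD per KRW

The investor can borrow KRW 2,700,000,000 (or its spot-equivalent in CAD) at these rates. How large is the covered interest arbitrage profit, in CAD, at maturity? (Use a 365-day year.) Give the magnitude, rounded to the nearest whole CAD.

T = 122/365 years.
Keep in KRW, deliver into the forward: 2,700,000,000·1.005551172·0.0008259 = CAD 2,242,308.72.
Swap to CAD now, deposit: 2,700,000,000·0.0008013·1.025453978 = CAD 2,218,579.94.
The quoted forward overvalues KRW, so borrow CAD, buy KRW at spot, deposit the KRW at 1.67%, and sell the proceeds forward at 0.0008259.
Arbitrage profit = |2,242,308.72 − 2,218,579.94| = CAD 23,729.

CAD 23,729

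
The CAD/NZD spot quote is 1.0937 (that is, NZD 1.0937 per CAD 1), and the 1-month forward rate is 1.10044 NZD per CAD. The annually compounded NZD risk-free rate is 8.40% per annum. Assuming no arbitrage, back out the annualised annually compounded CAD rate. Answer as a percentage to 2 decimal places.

0.70%

T = 1/12 years.
CIP gives F = S · g_NZD/g_CAD, so g_NZD/g_CAD = 1.10044/1.0937 = 1.0061626.
The NZD side grows by (1 + 0.0840)^(1/12) = 1.0067441.
Hence g_CAD = 1.0005779.
r = 1.0005779^(12/1) − 1 = 0.006957 → 0.70%.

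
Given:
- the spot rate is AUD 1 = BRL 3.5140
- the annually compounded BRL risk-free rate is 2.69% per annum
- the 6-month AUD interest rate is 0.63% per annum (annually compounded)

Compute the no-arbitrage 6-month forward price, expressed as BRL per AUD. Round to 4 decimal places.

3.5498

T = 6/12 years.
BRL growth factor: (1 + 0.0269)^(6/12) = 1.0133607.
AUD growth factor: (1 + 0.0063)^(6/12) = 1.0031451.
So F = 3.514 × 1.0133607 / 1.0031451 = 3.549785 (BRL/AUD).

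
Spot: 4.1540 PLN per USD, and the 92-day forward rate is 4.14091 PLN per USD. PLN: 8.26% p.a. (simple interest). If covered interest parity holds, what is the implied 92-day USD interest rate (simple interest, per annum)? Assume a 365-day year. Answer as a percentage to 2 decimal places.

9.54%

T = 92/365 years.
CIP gives F = S · g_PLN/g_USD, so g_PLN/g_USD = 4.14091/4.154 = 0.9968488.
PLN growth factor: 1 + 0.0826×92/365 = 1.0208197.
Hence g_USD = 1.0240467.
(1.0240467 − 1)/T = 0.095403, i.e. 9.54%.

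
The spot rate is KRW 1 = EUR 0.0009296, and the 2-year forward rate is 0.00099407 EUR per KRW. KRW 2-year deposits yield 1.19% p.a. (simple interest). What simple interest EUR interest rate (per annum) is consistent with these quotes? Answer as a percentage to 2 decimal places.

4.74%

T = 2 years.
F/S = 0.00099407/0.0009296 = 1.0693524 = (growth of EUR) / (growth of KRW).
The KRW side grows by 1 + 0.0119×2 = 1.023800.
So the EUR growth factor = 1.094803.
r = (1.094803 − 1)/2 = 0.047401 → 4.74%.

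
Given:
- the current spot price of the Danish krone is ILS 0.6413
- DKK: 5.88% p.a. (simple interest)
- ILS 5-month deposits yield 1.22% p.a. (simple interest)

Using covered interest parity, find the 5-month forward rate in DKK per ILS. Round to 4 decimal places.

1.5895

T = 5/12 years.
ILS growth factor: 1 + 0.0122×5/12 = 1.0050833.
DKK accumulates by 1 + 0.0588×5/12 = 1.024500.
CIP: F = S · (grow ILS)/(grow DKK) = 0.6413 × 1.0050833/1.024500 = 0.6291458 ILS per DKK.
Invert for DKK per ILS: 1 / 0.6291458 = 1.5895.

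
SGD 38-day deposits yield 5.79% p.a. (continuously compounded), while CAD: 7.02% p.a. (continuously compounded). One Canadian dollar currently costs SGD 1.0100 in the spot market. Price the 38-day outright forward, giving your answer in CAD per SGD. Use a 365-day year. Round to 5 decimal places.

T = 38/365 years.
SGD growth factor: e^(0.0579×38/365) = 1.0060461.
CAD growth factor: e^(0.0702×38/365) = 1.0073353.
Forward (SGD per CAD) = 1.01 × 1.0060461 / 1.0073353 = 1.008707.
Quoted the other way: 1/1.008707 = 0.99137 CAD per SGD.

0.99137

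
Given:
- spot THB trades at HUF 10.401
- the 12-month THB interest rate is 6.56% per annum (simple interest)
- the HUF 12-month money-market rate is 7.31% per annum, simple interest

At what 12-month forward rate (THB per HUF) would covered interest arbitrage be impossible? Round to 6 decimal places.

0.095473

T = 1 year.
Growth of 1 HUF over T: 1 + 0.0731×1 = 1.073100.
THB growth factor: 1 + 0.0656×1 = 1.065600.
CIP: F = S · (grow HUF)/(grow THB) = 10.401 × 1.073100/1.065600 = 10.47421 HUF per THB.
Quoted the other way: 1/10.47421 = 0.095473 THB per HUF.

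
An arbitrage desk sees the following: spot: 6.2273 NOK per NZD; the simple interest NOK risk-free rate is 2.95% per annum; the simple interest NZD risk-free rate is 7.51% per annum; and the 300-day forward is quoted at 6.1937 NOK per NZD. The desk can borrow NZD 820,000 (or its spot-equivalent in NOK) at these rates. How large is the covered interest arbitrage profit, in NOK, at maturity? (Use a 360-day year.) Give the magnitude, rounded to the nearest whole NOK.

T = 300/360 years.
Invest the NZD and cover forward: 820,000 × 1.062583333 × 6.1937 = NOK 5,396,684.36.
Convert at spot and invest in NOK: 820,000 × 6.2273 × 1.024583333 = NOK 5,231,917.99.
The quoted forward overvalues NZD, so borrow NOK, buy NZD at spot, deposit the NZD at 7.51%, and sell the proceeds forward at 6.1937.
Profit = 5,396,684.36 − 5,231,917.99 = NOK 164,766.

NOK 164,766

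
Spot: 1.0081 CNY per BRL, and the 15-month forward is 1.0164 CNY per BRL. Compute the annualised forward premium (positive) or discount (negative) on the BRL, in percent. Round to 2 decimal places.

T = 15/12 years.
Period premium: (1.0164 − 1.0081)/1.0081 = 0.0082333.
Annualise by dividing by T: 0.0082333 / (15/12) = 0.006587 → 0.66%.

+0.66%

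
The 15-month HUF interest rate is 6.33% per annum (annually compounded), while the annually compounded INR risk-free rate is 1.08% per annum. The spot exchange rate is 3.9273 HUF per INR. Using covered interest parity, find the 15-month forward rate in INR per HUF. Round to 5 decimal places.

0.23901

T = 15/12 years.
HUF accumulates by (1 + 0.0633)^(15/12) = 1.0797414.
INR growth factor: (1 + 0.0108)^(15/12) = 1.0135182.
So F = 3.9273 × 1.0797414 / 1.0135182 = 4.183909 (HUF/INR).
Invert for INR per HUF: 1 / 4.183909 = 0.23901.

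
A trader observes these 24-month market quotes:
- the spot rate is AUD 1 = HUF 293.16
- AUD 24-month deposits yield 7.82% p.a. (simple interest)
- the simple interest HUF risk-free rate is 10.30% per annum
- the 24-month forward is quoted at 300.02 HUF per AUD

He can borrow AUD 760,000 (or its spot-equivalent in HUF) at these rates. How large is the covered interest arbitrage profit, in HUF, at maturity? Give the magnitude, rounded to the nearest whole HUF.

HUF 5,021,952

T = 2 years.
Route A — deposit AUD, sell forward: 760,000 × 1.156400 × 300.02 = HUF 263,676,777.28.
Route B — convert at spot, deposit HUF: 760,000 × 293.16 × 1.206000 = HUF 268,698,729.60.
The quoted forward undervalues AUD, so borrow AUD, convert to HUF at spot, deposit the HUF at 10.30%, and buy AUD forward at 300.02 to cover the loan.
The gap between the two covered legs is HUF 5,021,952.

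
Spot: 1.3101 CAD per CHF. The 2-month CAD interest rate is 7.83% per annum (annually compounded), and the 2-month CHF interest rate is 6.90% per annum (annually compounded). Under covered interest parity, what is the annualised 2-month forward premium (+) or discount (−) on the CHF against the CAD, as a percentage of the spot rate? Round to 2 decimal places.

+0.87%

T = 2/12 years.
F = S · g_CAD/g_CHF = 1.3101 × 1.0126436/1.0111827 = 1.3119928.
(F − S)/S ÷ T = (1.3119928 − 1.3101)/1.3101/(2/12) = 0.008669 → 0.87%.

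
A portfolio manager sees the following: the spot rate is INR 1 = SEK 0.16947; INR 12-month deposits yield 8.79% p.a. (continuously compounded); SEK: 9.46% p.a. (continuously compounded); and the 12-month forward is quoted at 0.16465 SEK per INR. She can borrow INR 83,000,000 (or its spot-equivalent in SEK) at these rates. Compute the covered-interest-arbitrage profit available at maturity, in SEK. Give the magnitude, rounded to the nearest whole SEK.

T = 1 year.
Invest the INR and cover forward: 83,000,000 × 1.0918789287 × 0.16465 = SEK 14,921,562.85.
Convert at spot and invest in SEK: 83,000,000 × 0.16947 × 1.0992190795 = SEK 15,461,626.56.
The quoted forward undervalues INR, so borrow INR, convert to SEK at spot, deposit the SEK at 9.46%, and buy INR forward at 0.16465 to cover the loan.
Arbitrage profit = |14,921,562.85 − 15,461,626.56| = SEK 540,064.

SEK 540,064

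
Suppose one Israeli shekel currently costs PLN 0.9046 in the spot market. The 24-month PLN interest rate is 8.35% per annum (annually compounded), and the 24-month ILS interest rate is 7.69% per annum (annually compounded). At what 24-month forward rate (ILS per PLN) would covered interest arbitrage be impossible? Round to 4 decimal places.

T = 2 years.
Growth of 1 PLN over T: (1 + 0.0835)^2 = 1.1739722.
Growth of 1 ILS over T: (1 + 0.0769)^2 = 1.1597136.
So F = 0.9046 × 1.1739722 / 1.1597136 = 0.9157220 (PLN/ILS).
Quoted the other way: 1/0.9157220 = 1.0920 ILS per PLN.

1.0920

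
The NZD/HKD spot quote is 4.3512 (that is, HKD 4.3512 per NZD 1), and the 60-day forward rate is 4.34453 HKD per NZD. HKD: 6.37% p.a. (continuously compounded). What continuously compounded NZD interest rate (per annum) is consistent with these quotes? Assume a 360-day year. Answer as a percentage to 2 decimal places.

7.29%

T = 60/360 years.
By CIP, F/S equals the HKD-to-NZD growth ratio: 4.34453/4.3512 = 0.9984671.
The HKD side grows by e^(0.0637×60/360) = 1.0106732.
So the NZD growth factor = 1.0122248.
r = ln(1.0122248)/(60/360) = 0.072904 → 7.29%.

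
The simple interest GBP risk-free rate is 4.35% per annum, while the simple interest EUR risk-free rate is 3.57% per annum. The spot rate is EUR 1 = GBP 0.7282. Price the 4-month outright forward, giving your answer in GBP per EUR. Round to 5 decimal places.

T = 4/12 years.
GBP accumulates by 1 + 0.0435×4/12 = 1.014500.
EUR growth factor: 1 + 0.0357×4/12 = 1.011900.
CIP: F = S · (grow GBP)/(grow EUR) = 0.7282 × 1.014500/1.011900 = 0.7300711 GBP per EUR.

0.73007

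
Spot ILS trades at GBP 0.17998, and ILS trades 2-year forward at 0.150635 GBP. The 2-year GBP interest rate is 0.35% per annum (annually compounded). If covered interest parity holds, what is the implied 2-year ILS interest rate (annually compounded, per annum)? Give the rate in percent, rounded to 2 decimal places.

T = 2 years.
By CIP, F/S equals the GBP-to-ILS growth ratio: 0.150635/0.17998 = 0.8369541.
GBP growth factor: (1 + 0.0035)^2 = 1.0070123.
Hence g_ILS = 1.203187.
Annualise: 1.203187^(1/2) − 1 = 0.096899 = 9.69%.

9.69%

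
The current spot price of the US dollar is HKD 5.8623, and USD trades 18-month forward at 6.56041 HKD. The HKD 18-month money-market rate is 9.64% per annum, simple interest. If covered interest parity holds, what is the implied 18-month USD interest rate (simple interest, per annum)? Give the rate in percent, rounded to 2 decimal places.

T = 18/12 years.
CIP gives F = S · g_HKD/g_USD, so g_HKD/g_USD = 6.56041/5.8623 = 1.1190847.
The HKD side grows by 1 + 0.0964×18/12 = 1.144600.
That pins the USD growth at 1.0228002.
(1.0228002 − 1)/T = 0.015200, i.e. 1.52%.

1.52%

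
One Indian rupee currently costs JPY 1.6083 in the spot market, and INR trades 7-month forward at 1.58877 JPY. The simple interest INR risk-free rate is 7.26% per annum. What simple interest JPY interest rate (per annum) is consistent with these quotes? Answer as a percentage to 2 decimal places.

5.09%

T = 7/12 years.
CIP gives F = S · g_JPY/g_INR, so g_JPY/g_INR = 1.58877/1.6083 = 0.9878567.
INR growth factor: 1 + 0.0726×7/12 = 1.042350.
So the JPY growth factor = 1.0296924.
r = (1.0296924 − 1)/(7/12) = 0.050901 → 5.09%.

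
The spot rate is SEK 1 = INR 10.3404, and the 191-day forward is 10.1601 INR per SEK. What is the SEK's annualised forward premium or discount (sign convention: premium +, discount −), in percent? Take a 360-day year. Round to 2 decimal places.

-3.29%

T = 191/360 years.
Period premium: (10.1601 − 10.3404)/10.3404 = -0.0174365.
Annualise by dividing by T: -0.0174365 / (191/360) = -0.032865 → -3.29%.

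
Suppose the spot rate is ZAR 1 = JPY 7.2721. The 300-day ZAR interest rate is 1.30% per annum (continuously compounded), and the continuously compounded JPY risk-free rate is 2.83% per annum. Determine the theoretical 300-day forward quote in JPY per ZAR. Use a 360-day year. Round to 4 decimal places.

T = 300/360 years.
JPY growth factor: e^(0.0283×300/360) = 1.0238636.
Growth of 1 ZAR over T: e^(0.0130×300/360) = 1.0108922.
Forward (JPY per ZAR) = 7.2721 × 1.0238636 / 1.0108922 = 7.365413.

7.3654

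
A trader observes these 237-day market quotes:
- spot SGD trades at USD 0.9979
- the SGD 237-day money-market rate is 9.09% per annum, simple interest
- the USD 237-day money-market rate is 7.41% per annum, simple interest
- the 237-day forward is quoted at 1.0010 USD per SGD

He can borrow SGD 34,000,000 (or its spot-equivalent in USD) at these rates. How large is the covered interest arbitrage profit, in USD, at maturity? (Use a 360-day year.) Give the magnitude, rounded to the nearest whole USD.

T = 237/360 years.
Invest the SGD and cover forward: 34,000,000 × 1.0598425 × 1.0010 = USD 36,070,679.65.
Convert at spot and invest in USD: 34,000,000 × 0.9979 × 1.0487825 = USD 35,583,721.93.
The quoted forward overvalues SGD, so borrow USD, buy SGD at spot, deposit the SGD at 9.09%, and sell the proceeds forward at 1.0010.
Arbitrage profit = |36,070,679.65 − 35,583,721.93| = USD 486,958.

USD 486,958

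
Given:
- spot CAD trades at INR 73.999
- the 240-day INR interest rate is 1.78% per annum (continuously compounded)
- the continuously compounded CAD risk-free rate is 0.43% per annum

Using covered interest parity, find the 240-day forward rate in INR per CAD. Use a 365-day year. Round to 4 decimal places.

T = 240/365 years.
INR growth factor: e^(0.0178×240/365) = 1.01177287.
CAD growth factor: e^(0.0043×240/365) = 1.0028314.
Forward (INR per CAD) = 73.999 × 1.01177287 / 1.0028314 = 74.658792.

74.6588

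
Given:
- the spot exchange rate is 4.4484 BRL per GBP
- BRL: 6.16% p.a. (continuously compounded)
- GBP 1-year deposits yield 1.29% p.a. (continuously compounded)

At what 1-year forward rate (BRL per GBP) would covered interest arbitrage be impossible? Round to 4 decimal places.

T = 1 year.
BRL growth factor: e^(0.0616×1) = 1.0635368.
Growth of 1 GBP over T: e^(0.0129×1) = 1.0129836.
Forward (BRL per GBP) = 4.4484 × 1.0635368 / 1.0129836 = 4.670399.

4.6704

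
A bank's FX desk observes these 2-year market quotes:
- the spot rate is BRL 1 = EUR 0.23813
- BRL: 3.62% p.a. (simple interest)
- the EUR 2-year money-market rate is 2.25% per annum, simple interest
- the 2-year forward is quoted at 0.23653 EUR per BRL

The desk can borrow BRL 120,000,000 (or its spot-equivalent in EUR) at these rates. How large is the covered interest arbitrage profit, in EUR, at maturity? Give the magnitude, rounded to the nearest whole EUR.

EUR 577,071

T = 2 years.
Route A — deposit BRL, sell forward: 120,000,000 × 1.072400 × 0.23653 = EUR 30,438,572.64.
Route B — convert at spot, deposit EUR: 120,000,000 × 0.23813 × 1.045000 = EUR 29,861,502.00.
The quoted forward overvalues BRL, so borrow EUR, buy BRL at spot, deposit the BRL at 3.62%, and sell the proceeds forward at 0.23653.
Arbitrage profit = |30,438,572.64 − 29,861,502.00| = EUR 577,071.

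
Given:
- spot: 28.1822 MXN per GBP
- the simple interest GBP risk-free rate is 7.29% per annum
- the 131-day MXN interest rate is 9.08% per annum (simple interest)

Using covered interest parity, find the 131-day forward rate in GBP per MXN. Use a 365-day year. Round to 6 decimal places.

0.035263

T = 131/365 years.
MXN accumulates by 1 + 0.0908×131/365 = 1.0325885.
GBP growth factor: 1 + 0.0729×131/365 = 1.0261641.
So F = 28.1822 × 1.0325885 / 1.0261641 = 28.35864 (MXN/GBP).
Quoted the other way: 1/28.35864 = 0.035263 GBP per MXN.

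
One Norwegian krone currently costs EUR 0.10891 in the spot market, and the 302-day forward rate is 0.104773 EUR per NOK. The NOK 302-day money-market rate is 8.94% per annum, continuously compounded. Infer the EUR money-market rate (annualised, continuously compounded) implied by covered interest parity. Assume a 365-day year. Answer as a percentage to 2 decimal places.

T = 302/365 years.
F/S = 0.104773/0.10891 = 0.9620145 = (growth of EUR) / (growth of NOK).
NOK growth factor: e^(0.0894×302/365) = 1.0767738.
That pins the EUR growth at 1.035872.
r = ln(1.035872)/(302/365) = 0.042596 → 4.26%.

4.26%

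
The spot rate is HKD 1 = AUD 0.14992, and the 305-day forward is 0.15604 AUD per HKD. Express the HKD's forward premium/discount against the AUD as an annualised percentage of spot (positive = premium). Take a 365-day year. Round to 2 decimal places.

T = 305/365 years.
HKD trades forward at +4.08218% vs spot over the period.
×(1/T) gives 4.89% p.a.

+4.89%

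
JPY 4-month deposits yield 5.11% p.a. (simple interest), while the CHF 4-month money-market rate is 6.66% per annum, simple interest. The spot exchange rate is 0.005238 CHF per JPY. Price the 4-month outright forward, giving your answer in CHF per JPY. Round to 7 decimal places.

T = 4/12 years.
CHF accumulates by 1 + 0.0666×4/12 = 1.022200.
JPY growth factor: 1 + 0.0511×4/12 = 1.0170333.
So F = 0.005238 × 1.022200 / 1.0170333 = 0.005264610 (CHF/JPY).

0.0052646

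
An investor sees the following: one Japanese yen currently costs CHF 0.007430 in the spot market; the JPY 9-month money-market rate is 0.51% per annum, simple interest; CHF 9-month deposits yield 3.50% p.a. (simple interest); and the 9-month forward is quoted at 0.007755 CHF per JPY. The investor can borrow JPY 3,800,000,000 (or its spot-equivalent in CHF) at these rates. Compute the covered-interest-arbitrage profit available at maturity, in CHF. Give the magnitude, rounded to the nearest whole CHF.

CHF 606,576

T = 9/12 years.
Keep in JPY, deliver into the forward: 3,800,000,000·1.003825·0.007755 = CHF 29,581,718.93.
Swap to CHF now, deposit: 3,800,000,000·0.007430·1.026250 = CHF 28,975,142.50.
The quoted forward overvalues JPY, so borrow CHF, buy JPY at spot, deposit the JPY at 0.51%, and sell the proceeds forward at 0.007755.
The gap between the two covered legs is CHF 606,576.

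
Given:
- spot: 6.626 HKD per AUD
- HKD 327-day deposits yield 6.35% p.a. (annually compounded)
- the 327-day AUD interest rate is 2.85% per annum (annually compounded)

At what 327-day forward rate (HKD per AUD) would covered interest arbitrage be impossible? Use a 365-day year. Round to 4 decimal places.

6.8277

T = 327/365 years.
HKD accumulates by (1 + 0.0635)^(327/365) = 1.0567052.
AUD accumulates by (1 + 0.0285)^(327/365) = 1.0254954.
CIP: F = S · (grow HKD)/(grow AUD) = 6.626 × 1.0567052/1.0254954 = 6.827655 HKD per AUD.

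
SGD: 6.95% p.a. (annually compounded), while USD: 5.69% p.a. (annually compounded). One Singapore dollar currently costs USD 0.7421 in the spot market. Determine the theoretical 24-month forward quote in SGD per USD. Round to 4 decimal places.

T = 2 years.
USD growth factor: (1 + 0.0569)^2 = 1.1170376.
SGD accumulates by (1 + 0.0695)^2 = 1.1438303.
CIP: F = S · (grow USD)/(grow SGD) = 0.7421 × 1.1170376/1.1438303 = 0.7247173 USD per SGD.
Quoted the other way: 1/0.7247173 = 1.3798 SGD per USD.

1.3798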